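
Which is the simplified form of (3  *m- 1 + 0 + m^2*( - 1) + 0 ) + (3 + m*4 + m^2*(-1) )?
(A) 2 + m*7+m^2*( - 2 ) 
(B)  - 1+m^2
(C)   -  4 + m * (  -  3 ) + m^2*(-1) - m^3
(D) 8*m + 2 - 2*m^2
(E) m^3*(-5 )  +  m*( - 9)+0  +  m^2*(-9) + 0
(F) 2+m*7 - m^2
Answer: A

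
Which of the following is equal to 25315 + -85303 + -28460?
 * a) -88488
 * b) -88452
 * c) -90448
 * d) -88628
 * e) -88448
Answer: e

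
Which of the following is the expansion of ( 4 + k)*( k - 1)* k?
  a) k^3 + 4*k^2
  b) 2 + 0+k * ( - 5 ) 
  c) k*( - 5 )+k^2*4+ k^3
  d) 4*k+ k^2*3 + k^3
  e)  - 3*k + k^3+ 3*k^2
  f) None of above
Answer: f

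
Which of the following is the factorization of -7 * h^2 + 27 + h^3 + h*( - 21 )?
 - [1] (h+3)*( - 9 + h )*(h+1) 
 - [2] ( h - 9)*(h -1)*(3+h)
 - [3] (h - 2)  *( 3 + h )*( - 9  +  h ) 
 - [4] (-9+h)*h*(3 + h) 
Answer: 2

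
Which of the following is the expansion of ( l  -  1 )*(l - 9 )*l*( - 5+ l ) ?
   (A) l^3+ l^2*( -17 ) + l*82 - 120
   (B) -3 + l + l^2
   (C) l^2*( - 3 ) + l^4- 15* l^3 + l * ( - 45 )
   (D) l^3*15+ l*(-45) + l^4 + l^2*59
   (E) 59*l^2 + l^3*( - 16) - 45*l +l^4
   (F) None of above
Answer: F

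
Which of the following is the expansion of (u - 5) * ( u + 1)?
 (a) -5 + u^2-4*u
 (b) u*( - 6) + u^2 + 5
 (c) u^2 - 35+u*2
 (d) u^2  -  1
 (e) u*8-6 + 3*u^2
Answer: a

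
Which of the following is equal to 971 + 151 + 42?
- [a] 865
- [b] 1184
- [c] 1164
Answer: c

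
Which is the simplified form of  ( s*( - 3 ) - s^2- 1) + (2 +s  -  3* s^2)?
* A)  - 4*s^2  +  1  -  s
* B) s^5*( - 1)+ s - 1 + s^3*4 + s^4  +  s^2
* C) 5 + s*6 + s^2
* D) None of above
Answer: D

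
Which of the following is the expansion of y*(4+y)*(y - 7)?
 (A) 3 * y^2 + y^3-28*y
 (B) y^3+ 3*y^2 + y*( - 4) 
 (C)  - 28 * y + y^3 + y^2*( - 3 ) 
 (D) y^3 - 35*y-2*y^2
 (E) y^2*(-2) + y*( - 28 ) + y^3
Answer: C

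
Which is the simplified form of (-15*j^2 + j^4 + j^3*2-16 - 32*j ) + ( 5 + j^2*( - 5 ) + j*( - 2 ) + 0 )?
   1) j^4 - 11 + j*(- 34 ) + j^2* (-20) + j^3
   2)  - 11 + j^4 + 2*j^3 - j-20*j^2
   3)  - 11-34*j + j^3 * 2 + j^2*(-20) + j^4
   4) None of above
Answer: 3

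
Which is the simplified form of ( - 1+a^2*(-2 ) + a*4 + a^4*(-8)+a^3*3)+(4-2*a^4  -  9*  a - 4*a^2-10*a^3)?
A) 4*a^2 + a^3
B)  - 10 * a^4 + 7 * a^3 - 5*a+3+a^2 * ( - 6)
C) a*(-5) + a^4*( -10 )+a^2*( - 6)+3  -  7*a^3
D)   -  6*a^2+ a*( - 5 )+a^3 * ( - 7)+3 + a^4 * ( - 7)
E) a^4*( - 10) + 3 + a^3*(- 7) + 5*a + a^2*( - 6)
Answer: C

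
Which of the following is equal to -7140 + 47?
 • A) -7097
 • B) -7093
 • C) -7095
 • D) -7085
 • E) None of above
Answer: B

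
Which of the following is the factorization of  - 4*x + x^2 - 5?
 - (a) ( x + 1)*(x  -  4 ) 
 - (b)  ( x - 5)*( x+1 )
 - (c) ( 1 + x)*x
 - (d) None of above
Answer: b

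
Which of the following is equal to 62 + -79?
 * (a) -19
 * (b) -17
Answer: b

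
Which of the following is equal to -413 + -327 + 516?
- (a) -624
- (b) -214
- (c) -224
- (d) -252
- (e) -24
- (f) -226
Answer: c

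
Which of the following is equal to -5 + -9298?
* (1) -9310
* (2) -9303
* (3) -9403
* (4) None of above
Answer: 2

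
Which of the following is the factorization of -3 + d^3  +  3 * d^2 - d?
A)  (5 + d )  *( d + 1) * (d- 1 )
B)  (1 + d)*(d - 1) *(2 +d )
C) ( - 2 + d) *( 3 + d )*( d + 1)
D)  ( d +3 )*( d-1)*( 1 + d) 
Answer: D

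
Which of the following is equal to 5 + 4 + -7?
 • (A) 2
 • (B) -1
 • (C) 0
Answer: A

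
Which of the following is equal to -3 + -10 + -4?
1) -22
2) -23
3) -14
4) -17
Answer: 4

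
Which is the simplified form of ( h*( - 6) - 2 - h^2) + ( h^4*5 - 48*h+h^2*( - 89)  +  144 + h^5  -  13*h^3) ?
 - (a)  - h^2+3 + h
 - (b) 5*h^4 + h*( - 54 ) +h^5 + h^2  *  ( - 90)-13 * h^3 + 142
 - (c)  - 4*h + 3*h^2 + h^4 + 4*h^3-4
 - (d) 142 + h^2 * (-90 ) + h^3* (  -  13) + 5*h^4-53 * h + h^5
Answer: b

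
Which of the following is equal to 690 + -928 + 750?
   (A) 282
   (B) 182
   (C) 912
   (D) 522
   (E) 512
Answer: E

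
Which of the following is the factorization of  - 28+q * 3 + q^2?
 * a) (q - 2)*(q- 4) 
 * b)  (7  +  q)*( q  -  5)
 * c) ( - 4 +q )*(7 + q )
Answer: c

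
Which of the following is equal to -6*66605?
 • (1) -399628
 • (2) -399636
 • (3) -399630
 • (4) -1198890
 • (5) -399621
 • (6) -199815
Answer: 3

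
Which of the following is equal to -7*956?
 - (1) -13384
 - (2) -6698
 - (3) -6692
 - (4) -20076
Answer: 3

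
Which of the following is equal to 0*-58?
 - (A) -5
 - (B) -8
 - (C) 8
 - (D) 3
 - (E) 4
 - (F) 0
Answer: F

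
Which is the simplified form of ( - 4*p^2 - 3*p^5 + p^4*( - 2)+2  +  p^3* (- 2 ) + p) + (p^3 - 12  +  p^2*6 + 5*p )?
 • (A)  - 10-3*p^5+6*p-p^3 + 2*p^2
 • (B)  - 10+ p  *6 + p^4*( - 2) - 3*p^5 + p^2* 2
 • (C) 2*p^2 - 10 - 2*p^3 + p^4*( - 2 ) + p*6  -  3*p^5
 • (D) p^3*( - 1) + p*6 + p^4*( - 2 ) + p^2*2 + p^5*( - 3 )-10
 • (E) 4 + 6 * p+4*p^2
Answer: D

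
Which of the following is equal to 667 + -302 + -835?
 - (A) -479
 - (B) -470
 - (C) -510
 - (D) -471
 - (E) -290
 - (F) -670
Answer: B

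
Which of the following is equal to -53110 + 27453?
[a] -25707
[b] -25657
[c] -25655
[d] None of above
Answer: b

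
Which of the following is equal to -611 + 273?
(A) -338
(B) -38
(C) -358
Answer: A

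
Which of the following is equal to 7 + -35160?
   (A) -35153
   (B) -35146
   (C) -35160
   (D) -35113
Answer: A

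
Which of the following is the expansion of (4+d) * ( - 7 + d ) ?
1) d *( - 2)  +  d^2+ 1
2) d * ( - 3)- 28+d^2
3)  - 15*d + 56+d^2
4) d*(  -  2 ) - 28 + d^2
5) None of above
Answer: 2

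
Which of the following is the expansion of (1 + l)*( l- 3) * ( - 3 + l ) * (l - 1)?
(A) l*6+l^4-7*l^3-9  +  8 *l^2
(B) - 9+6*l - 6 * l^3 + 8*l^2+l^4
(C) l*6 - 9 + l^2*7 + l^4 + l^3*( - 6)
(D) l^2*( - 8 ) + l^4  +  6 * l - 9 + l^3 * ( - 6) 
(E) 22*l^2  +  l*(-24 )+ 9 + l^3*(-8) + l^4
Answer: B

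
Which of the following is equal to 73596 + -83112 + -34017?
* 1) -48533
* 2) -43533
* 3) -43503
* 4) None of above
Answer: 2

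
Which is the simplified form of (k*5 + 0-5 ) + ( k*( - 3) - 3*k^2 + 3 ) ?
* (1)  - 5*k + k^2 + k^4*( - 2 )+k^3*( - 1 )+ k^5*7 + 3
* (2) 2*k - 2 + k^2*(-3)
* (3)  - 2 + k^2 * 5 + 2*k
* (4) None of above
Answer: 2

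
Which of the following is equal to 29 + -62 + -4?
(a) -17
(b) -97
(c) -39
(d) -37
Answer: d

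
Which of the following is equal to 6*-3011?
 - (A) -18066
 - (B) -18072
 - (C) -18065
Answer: A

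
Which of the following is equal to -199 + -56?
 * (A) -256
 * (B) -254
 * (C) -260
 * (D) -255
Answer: D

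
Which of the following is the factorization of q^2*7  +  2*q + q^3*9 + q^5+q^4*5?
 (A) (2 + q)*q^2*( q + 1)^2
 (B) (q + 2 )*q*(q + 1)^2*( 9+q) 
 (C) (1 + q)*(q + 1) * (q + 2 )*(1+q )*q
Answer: C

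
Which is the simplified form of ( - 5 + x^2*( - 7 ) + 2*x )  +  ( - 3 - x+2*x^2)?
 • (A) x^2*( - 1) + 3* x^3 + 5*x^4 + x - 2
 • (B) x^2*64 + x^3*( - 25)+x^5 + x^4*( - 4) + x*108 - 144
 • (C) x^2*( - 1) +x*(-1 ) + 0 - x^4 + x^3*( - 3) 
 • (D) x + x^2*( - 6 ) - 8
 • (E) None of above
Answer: E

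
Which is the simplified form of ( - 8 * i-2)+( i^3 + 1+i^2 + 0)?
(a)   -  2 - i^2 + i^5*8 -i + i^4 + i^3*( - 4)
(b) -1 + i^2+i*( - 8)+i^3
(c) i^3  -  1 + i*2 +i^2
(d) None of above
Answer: b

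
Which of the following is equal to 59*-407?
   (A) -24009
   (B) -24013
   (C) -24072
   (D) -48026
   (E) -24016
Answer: B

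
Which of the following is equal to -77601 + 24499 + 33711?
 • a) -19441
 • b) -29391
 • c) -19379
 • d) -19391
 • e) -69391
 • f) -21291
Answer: d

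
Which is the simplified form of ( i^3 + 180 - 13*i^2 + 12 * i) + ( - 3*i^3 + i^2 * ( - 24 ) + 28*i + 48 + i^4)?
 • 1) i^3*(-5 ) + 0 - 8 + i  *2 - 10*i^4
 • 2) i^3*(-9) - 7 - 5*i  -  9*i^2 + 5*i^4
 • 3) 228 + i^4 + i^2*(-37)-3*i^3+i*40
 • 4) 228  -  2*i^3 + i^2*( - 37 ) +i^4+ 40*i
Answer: 4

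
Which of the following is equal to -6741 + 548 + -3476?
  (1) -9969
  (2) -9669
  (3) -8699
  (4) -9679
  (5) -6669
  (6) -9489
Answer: 2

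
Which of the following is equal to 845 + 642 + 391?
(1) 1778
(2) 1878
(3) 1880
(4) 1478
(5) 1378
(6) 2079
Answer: 2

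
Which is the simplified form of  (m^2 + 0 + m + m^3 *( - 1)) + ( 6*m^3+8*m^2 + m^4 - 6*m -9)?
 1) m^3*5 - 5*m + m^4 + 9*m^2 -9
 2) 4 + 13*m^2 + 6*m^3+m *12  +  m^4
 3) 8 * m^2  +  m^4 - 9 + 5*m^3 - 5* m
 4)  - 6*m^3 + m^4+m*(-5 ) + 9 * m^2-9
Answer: 1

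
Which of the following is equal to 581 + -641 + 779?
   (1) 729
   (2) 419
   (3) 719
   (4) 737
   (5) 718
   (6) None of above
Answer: 3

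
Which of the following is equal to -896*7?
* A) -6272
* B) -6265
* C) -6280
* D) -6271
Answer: A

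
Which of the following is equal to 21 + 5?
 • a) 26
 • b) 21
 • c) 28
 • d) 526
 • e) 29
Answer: a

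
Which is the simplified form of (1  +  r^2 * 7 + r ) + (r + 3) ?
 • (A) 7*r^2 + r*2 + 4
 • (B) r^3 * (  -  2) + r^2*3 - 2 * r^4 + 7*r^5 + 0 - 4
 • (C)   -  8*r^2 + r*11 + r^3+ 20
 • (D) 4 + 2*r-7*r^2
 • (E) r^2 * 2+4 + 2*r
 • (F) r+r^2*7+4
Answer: A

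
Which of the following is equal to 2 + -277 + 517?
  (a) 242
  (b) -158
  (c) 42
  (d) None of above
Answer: a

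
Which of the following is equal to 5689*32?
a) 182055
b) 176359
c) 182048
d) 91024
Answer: c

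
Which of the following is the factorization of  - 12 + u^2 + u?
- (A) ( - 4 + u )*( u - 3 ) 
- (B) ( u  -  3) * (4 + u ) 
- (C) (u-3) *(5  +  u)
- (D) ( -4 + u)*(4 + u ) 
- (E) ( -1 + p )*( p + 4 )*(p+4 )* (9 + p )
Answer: B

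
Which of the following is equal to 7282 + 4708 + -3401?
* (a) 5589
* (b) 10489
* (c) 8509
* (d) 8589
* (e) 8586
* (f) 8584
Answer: d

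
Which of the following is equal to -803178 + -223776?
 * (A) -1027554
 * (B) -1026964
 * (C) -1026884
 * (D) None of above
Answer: D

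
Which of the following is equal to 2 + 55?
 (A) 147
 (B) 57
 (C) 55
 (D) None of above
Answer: B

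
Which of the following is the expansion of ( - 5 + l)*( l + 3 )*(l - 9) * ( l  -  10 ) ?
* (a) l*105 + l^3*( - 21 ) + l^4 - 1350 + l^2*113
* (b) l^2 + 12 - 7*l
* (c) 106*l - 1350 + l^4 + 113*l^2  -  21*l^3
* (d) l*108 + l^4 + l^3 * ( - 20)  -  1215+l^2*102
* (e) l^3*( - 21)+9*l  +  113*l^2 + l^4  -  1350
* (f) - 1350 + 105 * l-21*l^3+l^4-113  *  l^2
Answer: a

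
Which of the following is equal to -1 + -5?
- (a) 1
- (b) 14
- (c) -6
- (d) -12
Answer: c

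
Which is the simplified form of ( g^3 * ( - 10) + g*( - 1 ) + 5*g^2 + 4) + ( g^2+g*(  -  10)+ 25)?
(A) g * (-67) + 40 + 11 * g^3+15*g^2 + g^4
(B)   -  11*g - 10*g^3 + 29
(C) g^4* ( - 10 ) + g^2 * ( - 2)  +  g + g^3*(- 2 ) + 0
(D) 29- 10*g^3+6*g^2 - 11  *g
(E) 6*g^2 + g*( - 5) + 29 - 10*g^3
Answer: D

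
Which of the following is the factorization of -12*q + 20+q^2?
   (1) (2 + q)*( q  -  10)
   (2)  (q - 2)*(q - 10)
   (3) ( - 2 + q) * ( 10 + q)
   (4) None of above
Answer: 2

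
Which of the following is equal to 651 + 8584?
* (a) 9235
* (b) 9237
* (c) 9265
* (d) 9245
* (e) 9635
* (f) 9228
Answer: a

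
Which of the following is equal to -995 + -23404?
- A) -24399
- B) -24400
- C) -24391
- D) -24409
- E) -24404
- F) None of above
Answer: A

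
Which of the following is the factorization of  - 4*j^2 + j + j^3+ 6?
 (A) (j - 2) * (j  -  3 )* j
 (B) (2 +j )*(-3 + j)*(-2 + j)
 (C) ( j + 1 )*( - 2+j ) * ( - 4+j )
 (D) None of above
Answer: D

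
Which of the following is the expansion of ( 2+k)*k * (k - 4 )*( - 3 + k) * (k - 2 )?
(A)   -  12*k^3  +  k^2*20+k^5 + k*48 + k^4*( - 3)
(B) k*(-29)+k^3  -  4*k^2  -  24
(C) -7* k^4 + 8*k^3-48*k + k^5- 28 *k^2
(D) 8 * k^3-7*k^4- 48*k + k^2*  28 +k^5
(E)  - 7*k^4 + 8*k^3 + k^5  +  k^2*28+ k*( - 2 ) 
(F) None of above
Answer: D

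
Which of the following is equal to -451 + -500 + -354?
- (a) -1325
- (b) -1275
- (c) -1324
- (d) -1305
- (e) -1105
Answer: d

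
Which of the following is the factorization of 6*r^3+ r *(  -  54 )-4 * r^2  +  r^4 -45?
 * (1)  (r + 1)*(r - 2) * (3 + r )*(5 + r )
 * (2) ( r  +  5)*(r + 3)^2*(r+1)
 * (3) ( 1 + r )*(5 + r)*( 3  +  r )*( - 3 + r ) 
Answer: 3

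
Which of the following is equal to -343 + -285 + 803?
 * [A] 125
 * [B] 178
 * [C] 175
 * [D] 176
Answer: C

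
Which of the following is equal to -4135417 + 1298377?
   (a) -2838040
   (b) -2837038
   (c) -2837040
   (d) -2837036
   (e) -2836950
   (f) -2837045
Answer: c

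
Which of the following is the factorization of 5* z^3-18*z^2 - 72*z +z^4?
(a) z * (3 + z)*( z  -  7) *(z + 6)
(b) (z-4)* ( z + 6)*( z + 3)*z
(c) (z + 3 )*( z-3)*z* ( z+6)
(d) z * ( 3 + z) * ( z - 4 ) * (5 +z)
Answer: b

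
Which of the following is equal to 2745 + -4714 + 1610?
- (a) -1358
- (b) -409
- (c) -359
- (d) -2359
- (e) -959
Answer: c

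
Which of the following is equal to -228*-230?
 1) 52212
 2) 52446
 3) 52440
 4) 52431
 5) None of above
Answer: 3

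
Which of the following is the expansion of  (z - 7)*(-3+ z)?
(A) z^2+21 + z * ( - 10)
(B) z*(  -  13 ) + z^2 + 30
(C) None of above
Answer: A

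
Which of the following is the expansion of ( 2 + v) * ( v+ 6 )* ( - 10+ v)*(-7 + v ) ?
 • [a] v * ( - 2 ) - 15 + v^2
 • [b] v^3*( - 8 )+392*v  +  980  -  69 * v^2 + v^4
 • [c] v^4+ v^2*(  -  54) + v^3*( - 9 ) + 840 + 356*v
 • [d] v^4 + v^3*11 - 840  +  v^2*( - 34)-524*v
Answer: c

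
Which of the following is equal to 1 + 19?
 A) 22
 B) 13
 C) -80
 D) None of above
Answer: D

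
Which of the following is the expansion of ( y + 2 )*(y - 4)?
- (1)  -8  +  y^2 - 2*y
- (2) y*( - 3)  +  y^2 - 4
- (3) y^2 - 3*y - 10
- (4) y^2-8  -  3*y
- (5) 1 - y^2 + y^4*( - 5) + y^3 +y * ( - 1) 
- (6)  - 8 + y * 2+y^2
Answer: 1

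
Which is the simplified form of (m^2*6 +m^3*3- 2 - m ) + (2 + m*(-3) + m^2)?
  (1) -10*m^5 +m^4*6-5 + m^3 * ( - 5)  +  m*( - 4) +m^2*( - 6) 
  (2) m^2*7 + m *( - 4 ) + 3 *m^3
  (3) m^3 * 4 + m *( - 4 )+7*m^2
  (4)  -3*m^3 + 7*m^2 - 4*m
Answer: 2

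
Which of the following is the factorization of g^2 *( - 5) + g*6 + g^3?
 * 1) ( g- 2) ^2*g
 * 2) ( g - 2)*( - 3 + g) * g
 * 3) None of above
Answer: 2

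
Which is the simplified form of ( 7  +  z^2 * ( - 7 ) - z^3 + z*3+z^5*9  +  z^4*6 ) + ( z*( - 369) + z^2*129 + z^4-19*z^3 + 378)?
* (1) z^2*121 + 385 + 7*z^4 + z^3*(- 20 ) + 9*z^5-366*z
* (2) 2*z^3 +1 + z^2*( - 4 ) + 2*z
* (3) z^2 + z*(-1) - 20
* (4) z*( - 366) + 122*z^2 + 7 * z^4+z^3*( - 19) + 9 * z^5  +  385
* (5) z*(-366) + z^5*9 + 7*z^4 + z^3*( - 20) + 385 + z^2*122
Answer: 5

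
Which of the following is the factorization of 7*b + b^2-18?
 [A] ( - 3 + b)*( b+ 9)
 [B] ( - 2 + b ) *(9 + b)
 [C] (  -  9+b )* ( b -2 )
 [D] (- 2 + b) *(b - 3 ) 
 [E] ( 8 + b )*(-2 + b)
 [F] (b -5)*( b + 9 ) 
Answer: B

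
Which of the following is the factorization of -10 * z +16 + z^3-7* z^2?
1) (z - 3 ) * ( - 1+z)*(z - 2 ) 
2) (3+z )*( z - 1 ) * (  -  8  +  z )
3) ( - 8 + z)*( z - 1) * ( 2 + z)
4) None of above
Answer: 3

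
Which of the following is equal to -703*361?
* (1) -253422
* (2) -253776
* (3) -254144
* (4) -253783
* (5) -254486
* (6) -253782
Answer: 4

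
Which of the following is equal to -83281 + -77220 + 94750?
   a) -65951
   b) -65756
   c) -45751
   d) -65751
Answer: d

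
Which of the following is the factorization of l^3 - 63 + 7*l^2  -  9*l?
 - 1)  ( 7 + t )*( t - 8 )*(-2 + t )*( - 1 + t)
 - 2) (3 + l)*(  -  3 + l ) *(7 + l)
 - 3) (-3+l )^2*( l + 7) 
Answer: 2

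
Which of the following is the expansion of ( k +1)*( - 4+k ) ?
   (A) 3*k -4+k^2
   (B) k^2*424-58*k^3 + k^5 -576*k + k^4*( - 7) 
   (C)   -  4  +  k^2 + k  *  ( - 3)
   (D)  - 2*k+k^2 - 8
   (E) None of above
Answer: C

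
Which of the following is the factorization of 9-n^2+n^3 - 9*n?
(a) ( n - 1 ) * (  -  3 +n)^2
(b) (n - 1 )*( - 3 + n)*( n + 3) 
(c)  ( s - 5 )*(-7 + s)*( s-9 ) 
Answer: b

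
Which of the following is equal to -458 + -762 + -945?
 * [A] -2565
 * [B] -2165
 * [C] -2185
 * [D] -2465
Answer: B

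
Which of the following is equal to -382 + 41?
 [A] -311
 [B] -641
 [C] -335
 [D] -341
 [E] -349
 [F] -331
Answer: D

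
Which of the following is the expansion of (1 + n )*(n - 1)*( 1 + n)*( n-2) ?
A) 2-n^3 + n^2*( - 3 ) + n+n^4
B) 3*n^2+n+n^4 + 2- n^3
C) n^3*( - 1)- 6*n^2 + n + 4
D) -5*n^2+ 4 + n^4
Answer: A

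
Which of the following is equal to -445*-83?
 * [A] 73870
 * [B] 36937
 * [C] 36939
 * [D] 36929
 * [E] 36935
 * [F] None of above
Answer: E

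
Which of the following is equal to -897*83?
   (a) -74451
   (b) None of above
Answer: a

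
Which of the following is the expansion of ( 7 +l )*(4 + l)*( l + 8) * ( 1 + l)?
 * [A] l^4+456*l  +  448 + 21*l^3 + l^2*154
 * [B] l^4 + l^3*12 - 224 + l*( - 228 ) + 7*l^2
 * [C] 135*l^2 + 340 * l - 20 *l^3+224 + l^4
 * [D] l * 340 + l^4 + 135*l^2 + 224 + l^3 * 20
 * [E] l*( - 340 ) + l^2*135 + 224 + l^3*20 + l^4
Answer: D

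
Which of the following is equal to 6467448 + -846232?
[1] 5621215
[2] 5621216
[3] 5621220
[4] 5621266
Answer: 2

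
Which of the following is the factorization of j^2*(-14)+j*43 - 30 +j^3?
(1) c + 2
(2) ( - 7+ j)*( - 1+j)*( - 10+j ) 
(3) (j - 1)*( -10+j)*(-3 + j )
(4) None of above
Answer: 3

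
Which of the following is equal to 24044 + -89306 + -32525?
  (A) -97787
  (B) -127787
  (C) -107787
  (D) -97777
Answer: A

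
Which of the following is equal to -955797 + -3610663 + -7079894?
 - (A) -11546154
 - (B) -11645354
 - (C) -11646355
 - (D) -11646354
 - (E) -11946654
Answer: D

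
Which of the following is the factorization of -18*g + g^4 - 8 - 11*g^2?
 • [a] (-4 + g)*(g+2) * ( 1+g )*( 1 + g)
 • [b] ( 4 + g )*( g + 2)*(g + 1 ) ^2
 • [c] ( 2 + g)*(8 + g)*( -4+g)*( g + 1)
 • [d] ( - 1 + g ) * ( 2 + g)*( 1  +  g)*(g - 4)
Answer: a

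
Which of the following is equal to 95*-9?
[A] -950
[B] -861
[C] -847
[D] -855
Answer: D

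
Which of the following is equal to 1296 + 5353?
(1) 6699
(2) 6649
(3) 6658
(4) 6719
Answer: 2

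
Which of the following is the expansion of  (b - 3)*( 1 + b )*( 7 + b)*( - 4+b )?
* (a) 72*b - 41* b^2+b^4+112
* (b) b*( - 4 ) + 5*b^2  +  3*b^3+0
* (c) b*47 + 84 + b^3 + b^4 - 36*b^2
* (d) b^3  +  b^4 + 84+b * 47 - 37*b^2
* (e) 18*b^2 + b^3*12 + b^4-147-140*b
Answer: d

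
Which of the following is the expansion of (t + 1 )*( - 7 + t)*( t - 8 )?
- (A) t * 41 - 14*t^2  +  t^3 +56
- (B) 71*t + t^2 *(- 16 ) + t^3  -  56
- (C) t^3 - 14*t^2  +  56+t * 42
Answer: A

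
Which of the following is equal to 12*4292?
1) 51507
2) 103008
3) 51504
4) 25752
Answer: 3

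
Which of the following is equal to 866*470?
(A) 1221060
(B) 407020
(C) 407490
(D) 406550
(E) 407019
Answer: B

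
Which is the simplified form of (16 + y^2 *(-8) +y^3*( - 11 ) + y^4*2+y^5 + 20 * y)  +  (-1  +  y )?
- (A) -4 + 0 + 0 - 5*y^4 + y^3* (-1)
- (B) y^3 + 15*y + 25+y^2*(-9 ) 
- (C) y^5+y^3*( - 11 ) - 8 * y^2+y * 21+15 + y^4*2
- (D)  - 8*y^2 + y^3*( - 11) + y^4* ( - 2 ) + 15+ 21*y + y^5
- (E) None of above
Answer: C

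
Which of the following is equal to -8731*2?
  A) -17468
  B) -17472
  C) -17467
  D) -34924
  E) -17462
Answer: E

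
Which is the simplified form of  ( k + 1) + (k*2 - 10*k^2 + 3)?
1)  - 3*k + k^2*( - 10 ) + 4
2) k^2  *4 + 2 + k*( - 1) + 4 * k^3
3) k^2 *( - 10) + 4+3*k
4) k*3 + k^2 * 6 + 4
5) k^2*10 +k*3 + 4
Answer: 3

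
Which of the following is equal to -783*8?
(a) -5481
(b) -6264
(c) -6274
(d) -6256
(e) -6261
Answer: b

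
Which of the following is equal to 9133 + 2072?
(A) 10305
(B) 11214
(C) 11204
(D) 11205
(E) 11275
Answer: D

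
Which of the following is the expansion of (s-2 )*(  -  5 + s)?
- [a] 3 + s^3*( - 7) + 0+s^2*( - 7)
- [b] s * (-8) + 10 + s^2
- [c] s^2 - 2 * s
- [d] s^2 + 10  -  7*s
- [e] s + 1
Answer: d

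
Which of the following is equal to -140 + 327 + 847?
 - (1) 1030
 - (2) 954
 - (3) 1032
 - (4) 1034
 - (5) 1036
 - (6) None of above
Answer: 4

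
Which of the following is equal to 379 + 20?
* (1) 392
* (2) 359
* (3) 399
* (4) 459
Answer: 3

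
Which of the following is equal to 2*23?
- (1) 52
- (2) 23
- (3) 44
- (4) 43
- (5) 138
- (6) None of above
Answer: 6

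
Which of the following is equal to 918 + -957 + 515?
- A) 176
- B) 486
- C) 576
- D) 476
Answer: D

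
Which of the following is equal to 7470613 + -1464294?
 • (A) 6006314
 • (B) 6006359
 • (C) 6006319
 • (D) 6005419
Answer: C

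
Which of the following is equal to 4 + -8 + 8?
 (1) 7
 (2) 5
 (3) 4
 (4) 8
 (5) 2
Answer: 3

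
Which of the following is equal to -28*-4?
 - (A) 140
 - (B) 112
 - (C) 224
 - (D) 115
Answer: B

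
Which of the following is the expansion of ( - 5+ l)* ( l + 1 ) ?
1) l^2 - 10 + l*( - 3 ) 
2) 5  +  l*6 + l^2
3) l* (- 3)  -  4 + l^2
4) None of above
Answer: 4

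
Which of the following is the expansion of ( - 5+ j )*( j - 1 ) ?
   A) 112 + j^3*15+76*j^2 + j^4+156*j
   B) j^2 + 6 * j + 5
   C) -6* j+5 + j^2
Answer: C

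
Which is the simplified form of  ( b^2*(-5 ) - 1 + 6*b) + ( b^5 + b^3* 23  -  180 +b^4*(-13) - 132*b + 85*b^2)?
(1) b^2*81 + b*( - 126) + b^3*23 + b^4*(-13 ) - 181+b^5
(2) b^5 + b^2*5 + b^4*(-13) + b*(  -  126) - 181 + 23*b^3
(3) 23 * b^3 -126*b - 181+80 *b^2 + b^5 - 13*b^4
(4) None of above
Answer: 3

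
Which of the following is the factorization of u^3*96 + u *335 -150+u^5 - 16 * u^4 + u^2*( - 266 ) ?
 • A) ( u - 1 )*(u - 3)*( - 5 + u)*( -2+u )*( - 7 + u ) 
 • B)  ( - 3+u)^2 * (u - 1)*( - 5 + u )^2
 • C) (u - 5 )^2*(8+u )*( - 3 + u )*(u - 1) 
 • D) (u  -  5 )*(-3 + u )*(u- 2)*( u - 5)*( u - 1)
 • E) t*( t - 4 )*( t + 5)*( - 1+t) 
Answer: D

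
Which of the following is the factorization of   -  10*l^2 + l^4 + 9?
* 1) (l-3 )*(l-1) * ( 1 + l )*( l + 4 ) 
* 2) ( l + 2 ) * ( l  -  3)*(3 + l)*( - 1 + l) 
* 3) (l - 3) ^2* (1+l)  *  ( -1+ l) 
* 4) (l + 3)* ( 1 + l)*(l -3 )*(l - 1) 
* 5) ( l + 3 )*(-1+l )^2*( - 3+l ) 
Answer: 4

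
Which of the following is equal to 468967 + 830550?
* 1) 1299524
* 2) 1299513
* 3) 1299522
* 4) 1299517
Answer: 4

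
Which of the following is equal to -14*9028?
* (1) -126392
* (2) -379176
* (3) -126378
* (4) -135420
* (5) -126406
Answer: 1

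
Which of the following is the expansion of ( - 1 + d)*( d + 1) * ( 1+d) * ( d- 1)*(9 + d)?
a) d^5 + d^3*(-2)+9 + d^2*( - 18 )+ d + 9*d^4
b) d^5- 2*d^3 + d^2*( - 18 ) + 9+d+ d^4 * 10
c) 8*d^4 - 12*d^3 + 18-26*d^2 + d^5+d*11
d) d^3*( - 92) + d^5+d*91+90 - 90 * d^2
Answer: a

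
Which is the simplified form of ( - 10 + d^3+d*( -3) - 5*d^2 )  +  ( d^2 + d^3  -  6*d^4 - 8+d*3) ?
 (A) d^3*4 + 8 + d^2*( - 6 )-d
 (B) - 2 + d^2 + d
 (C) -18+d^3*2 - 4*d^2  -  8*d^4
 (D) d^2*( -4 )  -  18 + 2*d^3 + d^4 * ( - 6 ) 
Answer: D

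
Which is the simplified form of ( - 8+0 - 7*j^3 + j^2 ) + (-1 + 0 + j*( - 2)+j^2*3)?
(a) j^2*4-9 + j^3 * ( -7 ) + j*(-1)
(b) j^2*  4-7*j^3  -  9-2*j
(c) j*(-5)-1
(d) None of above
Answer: b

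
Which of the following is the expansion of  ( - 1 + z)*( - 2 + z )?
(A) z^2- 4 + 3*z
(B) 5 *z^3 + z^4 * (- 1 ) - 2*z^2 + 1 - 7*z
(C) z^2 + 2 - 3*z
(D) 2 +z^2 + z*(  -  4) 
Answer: C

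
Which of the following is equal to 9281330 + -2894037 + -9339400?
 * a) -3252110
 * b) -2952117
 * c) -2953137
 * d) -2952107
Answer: d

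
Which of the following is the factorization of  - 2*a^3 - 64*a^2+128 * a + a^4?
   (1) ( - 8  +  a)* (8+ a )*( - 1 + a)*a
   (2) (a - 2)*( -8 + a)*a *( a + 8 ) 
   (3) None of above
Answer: 2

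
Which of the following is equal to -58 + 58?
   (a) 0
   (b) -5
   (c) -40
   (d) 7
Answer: a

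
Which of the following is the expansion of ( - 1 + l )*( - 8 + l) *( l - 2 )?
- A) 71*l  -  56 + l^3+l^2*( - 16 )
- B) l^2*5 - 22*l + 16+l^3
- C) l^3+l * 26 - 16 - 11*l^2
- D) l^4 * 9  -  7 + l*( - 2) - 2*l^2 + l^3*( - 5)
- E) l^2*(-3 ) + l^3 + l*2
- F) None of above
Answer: C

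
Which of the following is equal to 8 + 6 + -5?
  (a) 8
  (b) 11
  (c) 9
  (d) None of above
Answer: c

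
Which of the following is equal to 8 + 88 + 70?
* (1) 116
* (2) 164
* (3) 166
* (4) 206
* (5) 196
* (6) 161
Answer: 3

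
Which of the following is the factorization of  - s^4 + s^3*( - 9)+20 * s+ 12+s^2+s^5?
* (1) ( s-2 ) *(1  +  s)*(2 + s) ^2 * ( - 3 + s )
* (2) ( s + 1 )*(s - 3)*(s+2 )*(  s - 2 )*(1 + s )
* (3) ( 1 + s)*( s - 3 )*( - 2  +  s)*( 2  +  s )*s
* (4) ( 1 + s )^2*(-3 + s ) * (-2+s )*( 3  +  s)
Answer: 2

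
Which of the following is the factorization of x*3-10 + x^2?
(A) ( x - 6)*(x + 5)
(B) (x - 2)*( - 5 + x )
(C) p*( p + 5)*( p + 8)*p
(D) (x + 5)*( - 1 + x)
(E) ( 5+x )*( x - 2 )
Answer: E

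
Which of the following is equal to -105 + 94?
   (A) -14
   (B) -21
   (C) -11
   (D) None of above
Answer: C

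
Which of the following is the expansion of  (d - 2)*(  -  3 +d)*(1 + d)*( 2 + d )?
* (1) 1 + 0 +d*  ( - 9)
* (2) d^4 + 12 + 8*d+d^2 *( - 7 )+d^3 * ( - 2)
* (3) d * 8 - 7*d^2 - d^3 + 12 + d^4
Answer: 2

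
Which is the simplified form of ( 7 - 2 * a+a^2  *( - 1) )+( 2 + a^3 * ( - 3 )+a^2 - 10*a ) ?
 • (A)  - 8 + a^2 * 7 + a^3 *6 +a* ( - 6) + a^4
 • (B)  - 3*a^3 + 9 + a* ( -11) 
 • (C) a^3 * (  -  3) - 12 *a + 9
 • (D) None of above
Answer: C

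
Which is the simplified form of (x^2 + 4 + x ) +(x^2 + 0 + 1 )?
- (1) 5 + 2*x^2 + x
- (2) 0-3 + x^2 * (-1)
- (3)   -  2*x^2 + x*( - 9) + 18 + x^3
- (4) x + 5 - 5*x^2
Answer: 1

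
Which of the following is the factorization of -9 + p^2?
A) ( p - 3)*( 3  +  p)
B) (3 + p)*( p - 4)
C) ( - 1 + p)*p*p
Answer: A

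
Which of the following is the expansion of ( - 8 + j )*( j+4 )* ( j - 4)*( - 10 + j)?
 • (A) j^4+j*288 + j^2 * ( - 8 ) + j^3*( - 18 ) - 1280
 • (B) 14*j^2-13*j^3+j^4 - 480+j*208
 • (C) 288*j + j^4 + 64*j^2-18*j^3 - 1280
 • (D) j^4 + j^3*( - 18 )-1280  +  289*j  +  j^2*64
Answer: C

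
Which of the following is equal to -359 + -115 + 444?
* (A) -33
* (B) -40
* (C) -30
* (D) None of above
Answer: C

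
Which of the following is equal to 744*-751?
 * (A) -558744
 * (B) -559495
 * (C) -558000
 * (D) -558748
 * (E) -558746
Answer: A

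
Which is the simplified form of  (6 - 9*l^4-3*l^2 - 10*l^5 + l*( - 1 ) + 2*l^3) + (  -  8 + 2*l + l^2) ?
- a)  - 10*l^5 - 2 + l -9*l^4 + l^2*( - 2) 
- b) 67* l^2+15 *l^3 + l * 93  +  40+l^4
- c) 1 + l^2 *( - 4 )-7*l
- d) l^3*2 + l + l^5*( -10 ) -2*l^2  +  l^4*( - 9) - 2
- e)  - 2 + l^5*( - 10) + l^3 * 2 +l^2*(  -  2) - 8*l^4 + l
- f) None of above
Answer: d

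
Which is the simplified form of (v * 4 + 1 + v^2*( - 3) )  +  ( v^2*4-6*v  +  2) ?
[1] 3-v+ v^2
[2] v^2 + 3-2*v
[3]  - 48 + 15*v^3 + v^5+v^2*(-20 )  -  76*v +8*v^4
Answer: 2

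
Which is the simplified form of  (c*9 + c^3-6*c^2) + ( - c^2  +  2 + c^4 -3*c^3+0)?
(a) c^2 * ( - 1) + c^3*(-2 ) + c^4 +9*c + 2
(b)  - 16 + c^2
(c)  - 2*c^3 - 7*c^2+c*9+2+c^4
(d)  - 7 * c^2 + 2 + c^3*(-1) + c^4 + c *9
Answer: c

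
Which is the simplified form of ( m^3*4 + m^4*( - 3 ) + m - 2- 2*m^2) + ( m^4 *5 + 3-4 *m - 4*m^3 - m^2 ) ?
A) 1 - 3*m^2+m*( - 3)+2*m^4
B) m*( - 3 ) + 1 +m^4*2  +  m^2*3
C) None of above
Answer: A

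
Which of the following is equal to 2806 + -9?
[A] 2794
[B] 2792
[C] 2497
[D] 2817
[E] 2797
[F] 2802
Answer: E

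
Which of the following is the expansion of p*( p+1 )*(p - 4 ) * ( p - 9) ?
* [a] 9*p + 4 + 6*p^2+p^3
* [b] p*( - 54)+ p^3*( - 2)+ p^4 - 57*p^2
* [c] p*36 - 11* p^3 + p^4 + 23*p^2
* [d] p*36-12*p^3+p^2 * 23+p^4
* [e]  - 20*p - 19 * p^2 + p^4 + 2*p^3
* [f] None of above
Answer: d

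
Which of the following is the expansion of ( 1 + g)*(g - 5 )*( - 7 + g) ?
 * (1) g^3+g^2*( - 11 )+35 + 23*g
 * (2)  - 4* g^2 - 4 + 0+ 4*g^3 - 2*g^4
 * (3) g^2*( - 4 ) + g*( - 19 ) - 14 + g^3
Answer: 1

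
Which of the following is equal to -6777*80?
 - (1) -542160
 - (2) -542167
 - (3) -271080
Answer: 1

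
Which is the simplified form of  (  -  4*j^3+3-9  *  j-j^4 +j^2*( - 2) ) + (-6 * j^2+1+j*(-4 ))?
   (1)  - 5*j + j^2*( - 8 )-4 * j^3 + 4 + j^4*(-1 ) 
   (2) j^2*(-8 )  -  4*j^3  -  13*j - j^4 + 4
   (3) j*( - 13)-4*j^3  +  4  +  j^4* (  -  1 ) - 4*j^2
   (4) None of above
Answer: 2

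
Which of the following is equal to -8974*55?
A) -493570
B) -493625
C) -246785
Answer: A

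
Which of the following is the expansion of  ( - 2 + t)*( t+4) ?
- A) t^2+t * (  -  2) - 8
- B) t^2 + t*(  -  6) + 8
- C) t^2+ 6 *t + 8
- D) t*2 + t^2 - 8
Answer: D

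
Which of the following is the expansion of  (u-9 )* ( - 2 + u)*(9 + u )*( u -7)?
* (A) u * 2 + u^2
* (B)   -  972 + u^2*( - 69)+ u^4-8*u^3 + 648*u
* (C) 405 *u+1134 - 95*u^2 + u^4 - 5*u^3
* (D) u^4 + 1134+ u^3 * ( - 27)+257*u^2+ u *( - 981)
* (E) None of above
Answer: E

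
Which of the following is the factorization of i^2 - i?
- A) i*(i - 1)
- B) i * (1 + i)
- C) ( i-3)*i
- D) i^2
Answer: A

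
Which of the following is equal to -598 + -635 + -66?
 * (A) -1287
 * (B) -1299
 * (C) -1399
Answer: B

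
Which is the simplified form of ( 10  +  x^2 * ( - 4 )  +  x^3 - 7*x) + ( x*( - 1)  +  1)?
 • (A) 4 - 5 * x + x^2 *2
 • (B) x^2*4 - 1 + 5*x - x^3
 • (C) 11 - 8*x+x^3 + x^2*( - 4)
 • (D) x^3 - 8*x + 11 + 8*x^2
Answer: C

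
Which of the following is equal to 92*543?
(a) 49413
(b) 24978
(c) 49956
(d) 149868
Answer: c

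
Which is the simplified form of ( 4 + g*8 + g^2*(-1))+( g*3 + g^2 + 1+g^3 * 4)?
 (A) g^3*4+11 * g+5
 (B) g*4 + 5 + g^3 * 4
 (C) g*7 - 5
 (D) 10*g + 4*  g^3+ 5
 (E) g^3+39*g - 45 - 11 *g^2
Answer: A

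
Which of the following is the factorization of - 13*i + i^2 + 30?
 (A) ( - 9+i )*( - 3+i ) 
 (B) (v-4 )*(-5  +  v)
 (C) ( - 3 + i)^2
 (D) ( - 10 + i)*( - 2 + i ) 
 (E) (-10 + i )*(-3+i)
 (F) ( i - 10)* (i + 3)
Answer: E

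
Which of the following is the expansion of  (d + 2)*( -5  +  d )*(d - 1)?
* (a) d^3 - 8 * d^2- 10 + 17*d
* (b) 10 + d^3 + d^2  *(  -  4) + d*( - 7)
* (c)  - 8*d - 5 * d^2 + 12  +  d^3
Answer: b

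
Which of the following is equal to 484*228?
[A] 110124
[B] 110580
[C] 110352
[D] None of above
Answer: C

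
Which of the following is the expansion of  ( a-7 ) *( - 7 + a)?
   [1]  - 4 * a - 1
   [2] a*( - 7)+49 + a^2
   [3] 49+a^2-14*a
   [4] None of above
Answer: 3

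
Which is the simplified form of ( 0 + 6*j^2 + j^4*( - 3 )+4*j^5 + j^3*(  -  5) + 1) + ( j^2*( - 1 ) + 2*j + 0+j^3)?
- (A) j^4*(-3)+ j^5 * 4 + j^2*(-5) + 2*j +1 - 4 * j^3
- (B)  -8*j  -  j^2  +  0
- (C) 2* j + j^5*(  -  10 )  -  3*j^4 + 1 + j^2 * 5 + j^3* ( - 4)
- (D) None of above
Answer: D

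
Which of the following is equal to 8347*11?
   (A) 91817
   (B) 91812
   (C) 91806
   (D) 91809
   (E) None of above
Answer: A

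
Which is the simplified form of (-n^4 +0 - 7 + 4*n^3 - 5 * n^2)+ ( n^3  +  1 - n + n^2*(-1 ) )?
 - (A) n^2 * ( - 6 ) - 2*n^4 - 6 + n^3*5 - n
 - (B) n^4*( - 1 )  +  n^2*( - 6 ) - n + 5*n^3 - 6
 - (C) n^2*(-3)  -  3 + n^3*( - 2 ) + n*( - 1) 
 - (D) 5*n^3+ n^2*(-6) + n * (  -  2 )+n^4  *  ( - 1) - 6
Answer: B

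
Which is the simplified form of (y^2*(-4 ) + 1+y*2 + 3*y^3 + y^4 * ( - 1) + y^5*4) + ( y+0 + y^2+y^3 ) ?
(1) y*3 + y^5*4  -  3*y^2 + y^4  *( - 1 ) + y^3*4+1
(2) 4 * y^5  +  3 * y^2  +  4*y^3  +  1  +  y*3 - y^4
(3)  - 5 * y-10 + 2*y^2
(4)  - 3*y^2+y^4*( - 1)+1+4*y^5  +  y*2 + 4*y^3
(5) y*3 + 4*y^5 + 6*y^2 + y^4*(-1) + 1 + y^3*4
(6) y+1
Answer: 1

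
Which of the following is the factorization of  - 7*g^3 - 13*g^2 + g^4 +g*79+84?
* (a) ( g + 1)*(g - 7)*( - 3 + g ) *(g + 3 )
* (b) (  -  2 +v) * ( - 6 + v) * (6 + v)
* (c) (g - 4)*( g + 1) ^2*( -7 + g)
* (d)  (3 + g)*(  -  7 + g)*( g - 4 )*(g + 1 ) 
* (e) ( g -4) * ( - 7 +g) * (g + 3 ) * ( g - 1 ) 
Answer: d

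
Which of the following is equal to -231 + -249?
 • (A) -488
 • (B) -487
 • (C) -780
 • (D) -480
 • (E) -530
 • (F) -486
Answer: D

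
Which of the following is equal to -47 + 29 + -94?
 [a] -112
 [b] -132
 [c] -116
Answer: a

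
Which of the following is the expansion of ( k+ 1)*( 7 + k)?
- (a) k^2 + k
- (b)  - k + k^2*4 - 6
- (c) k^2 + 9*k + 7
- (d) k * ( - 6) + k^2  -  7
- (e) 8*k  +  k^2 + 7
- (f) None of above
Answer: e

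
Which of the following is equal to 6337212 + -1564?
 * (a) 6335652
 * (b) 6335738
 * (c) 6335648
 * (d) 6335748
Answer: c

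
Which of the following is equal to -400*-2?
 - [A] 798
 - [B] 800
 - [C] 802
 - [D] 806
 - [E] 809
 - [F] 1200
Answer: B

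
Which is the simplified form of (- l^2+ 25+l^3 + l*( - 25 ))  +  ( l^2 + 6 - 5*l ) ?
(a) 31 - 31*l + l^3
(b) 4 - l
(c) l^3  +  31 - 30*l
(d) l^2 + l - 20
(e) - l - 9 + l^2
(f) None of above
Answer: c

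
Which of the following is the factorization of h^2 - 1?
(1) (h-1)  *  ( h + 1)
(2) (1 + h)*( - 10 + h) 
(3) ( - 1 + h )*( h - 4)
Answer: 1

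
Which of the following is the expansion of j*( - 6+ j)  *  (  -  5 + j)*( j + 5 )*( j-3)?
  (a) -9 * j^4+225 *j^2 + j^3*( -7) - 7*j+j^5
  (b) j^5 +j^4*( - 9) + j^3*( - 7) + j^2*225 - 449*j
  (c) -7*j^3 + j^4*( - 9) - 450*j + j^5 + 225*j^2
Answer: c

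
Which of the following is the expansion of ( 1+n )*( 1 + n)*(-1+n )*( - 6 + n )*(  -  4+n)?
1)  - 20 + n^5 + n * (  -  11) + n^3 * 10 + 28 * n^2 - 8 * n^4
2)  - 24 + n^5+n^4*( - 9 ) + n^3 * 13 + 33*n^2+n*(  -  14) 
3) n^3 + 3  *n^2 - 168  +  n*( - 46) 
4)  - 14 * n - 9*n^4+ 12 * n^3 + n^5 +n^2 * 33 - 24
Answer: 2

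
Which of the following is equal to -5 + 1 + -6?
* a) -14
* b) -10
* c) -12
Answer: b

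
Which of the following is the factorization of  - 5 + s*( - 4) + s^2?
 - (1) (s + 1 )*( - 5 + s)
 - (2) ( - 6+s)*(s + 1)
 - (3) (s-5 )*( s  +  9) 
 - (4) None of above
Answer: 1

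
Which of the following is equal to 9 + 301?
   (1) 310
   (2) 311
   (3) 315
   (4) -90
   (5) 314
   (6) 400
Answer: 1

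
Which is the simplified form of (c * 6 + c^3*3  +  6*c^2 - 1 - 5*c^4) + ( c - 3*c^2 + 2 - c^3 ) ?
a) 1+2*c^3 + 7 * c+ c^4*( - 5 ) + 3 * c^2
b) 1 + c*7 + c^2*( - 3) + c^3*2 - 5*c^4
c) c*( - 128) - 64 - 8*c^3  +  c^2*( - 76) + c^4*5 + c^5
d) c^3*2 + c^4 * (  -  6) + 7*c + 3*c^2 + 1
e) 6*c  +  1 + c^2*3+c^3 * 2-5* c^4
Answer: a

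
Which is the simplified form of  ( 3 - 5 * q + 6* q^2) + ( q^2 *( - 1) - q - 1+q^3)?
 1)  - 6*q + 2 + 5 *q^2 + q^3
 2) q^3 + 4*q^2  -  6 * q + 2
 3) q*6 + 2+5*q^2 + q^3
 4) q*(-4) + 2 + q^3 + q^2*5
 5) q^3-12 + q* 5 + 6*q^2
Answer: 1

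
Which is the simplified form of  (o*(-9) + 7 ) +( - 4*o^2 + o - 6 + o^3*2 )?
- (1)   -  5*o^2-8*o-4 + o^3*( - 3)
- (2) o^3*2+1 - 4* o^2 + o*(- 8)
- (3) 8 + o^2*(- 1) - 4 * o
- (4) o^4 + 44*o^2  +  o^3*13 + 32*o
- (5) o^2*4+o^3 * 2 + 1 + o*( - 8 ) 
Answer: 2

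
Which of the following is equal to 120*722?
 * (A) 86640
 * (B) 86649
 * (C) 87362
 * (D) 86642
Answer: A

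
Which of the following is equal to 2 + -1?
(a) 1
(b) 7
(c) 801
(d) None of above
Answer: a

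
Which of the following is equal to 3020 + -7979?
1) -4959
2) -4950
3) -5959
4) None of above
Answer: 1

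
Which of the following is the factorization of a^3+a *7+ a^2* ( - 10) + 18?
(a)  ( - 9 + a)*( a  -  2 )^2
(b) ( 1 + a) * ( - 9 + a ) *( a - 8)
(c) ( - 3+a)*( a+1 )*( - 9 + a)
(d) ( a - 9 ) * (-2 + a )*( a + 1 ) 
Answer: d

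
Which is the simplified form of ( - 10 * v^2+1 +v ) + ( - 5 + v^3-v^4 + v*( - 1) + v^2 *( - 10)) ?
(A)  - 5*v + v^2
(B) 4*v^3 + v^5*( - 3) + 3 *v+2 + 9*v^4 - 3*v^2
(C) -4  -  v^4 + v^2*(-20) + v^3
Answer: C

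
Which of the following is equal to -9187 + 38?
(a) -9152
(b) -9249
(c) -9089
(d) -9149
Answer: d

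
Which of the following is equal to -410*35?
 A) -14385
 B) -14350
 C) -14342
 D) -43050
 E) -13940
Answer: B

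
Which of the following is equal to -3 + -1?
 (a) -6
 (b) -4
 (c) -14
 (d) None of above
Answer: b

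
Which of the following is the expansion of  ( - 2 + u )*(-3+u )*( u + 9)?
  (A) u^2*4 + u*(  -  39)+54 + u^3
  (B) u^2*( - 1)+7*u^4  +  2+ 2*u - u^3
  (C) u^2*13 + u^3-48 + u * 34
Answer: A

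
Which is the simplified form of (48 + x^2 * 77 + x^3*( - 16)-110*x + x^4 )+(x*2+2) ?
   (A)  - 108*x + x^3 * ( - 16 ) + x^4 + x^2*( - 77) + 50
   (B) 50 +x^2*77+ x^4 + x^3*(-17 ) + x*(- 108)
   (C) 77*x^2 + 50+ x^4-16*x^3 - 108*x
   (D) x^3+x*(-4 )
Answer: C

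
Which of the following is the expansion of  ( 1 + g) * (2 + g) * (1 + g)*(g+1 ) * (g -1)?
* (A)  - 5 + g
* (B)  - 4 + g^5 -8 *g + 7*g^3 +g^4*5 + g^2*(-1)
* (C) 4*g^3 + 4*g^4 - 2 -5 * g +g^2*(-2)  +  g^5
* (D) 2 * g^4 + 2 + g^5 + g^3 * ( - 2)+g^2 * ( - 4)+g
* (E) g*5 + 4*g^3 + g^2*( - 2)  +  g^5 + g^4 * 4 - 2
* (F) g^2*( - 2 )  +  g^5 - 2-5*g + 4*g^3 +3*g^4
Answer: C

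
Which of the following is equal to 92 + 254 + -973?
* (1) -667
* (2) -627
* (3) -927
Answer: 2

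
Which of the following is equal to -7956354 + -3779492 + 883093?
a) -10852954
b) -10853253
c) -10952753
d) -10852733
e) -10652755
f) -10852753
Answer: f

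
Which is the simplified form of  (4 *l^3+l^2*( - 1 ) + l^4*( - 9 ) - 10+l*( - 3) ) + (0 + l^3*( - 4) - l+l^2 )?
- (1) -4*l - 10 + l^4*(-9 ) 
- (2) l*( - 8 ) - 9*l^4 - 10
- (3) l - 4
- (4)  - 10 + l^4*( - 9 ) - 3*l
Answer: 1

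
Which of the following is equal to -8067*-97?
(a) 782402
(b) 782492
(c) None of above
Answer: c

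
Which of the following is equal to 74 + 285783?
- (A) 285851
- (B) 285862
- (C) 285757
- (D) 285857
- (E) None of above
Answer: D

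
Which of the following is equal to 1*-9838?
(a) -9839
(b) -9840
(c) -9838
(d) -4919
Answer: c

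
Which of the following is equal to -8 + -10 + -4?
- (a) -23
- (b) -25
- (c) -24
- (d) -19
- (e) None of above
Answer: e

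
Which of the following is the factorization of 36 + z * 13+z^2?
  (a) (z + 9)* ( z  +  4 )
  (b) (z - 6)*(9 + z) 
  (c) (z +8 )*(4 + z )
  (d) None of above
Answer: a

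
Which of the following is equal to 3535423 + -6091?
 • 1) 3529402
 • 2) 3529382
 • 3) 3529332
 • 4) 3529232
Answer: 3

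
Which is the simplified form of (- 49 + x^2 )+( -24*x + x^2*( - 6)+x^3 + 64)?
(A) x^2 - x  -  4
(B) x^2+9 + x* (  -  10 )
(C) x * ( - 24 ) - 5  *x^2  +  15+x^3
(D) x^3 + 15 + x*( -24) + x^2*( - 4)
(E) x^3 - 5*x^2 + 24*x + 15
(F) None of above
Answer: C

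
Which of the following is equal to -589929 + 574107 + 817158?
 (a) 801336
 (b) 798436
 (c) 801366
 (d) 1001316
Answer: a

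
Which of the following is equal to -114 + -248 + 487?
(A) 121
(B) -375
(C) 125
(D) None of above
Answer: C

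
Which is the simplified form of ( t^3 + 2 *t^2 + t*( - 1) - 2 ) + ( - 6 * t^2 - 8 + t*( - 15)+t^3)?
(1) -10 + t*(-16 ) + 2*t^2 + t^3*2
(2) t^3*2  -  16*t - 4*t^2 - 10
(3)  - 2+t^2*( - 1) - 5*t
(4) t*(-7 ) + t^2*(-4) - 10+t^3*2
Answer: 2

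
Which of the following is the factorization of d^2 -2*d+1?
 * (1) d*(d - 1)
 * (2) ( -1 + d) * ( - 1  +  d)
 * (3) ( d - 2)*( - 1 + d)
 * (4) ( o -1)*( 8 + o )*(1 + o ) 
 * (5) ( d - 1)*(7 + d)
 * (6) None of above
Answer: 2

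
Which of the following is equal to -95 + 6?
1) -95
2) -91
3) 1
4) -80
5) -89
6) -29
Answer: 5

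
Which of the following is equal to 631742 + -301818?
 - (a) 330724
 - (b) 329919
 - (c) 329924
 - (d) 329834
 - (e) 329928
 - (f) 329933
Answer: c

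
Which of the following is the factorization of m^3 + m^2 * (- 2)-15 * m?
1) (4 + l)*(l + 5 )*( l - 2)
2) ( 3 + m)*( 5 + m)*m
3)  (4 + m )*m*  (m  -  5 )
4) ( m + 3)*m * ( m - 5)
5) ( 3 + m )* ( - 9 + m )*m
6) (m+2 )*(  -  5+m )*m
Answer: 4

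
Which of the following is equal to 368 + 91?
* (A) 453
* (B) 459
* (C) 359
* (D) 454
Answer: B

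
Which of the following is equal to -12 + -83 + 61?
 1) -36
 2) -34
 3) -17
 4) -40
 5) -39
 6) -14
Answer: 2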